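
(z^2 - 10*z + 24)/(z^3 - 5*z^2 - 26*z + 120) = 1/(z + 5)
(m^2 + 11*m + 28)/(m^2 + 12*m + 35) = (m + 4)/(m + 5)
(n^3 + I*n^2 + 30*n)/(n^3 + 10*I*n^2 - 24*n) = (n - 5*I)/(n + 4*I)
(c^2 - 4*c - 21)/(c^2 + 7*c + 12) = (c - 7)/(c + 4)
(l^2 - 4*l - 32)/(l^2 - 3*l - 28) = (l - 8)/(l - 7)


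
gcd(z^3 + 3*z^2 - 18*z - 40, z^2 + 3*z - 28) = z - 4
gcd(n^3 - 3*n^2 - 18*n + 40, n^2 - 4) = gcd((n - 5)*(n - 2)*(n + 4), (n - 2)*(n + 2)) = n - 2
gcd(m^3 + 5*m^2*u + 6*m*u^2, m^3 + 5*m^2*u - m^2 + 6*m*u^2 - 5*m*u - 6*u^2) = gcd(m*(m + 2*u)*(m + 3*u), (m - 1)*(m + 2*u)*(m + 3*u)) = m^2 + 5*m*u + 6*u^2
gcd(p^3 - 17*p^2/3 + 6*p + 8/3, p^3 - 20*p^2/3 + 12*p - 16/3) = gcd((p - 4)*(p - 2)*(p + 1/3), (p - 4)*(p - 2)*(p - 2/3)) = p^2 - 6*p + 8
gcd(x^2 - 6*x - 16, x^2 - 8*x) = x - 8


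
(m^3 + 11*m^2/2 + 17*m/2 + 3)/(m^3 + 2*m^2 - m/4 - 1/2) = 2*(m + 3)/(2*m - 1)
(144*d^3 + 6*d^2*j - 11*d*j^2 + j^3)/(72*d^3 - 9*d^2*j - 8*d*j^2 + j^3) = (6*d - j)/(3*d - j)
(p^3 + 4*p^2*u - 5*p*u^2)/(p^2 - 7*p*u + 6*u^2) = p*(p + 5*u)/(p - 6*u)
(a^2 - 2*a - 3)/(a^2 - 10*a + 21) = (a + 1)/(a - 7)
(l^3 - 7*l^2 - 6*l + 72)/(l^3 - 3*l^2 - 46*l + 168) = (l + 3)/(l + 7)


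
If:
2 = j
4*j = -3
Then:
No Solution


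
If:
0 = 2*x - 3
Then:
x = 3/2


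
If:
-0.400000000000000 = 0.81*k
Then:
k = -0.49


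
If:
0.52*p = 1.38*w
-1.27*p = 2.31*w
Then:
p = 0.00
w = 0.00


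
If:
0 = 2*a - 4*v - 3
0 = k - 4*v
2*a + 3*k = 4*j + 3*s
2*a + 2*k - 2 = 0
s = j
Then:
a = 4/3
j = 5/21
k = -1/3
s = 5/21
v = -1/12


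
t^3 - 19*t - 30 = (t - 5)*(t + 2)*(t + 3)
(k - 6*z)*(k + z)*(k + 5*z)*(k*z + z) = k^4*z + k^3*z - 31*k^2*z^3 - 30*k*z^4 - 31*k*z^3 - 30*z^4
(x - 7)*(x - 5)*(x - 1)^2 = x^4 - 14*x^3 + 60*x^2 - 82*x + 35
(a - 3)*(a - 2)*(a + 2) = a^3 - 3*a^2 - 4*a + 12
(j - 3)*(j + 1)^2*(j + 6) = j^4 + 5*j^3 - 11*j^2 - 33*j - 18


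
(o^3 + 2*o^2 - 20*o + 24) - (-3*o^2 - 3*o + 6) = o^3 + 5*o^2 - 17*o + 18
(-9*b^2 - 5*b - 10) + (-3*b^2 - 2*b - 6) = -12*b^2 - 7*b - 16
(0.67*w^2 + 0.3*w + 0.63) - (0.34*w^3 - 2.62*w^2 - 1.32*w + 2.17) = -0.34*w^3 + 3.29*w^2 + 1.62*w - 1.54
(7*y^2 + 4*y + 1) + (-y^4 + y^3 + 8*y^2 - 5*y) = -y^4 + y^3 + 15*y^2 - y + 1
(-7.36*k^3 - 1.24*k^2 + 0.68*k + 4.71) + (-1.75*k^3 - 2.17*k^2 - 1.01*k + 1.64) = -9.11*k^3 - 3.41*k^2 - 0.33*k + 6.35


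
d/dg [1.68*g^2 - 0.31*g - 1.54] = 3.36*g - 0.31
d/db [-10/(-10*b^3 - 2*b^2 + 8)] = 5*b*(-15*b - 2)/(5*b^3 + b^2 - 4)^2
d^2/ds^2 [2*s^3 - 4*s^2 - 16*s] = 12*s - 8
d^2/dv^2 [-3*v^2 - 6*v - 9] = -6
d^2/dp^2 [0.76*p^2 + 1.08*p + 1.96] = 1.52000000000000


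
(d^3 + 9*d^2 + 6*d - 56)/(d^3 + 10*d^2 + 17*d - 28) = (d - 2)/(d - 1)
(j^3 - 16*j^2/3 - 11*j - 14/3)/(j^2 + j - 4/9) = 3*(3*j^3 - 16*j^2 - 33*j - 14)/(9*j^2 + 9*j - 4)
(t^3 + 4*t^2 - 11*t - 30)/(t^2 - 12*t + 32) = (t^3 + 4*t^2 - 11*t - 30)/(t^2 - 12*t + 32)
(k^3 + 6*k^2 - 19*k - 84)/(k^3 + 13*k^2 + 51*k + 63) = (k - 4)/(k + 3)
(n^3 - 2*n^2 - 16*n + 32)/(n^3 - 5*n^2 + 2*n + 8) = (n + 4)/(n + 1)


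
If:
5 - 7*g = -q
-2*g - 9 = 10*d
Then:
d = -q/35 - 73/70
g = q/7 + 5/7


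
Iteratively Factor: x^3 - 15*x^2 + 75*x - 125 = (x - 5)*(x^2 - 10*x + 25) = (x - 5)^2*(x - 5)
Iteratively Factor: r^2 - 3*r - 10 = (r - 5)*(r + 2)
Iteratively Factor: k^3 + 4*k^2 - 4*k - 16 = (k + 2)*(k^2 + 2*k - 8) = (k - 2)*(k + 2)*(k + 4)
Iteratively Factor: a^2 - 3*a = (a - 3)*(a)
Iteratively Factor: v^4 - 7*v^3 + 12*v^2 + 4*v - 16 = (v - 2)*(v^3 - 5*v^2 + 2*v + 8) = (v - 4)*(v - 2)*(v^2 - v - 2) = (v - 4)*(v - 2)^2*(v + 1)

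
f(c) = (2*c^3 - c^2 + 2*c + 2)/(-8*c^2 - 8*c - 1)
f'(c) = (16*c + 8)*(2*c^3 - c^2 + 2*c + 2)/(-8*c^2 - 8*c - 1)^2 + (6*c^2 - 2*c + 2)/(-8*c^2 - 8*c - 1) = 2*(-8*c^4 - 16*c^3 + 9*c^2 + 17*c + 7)/(64*c^4 + 128*c^3 + 80*c^2 + 16*c + 1)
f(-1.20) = 1.81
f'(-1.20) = 2.49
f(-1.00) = 3.00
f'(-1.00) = 14.00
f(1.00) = -0.29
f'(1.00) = 0.06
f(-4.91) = 1.74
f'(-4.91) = -0.22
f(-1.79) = 1.32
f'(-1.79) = 0.20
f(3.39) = -0.63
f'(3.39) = -0.21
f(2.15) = -0.39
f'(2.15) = -0.16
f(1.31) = -0.29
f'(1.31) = -0.05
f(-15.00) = 4.17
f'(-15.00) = -0.25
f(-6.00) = 1.98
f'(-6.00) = -0.23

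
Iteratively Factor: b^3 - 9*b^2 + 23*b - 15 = (b - 3)*(b^2 - 6*b + 5) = (b - 5)*(b - 3)*(b - 1)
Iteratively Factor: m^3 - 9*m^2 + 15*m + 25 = (m + 1)*(m^2 - 10*m + 25) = (m - 5)*(m + 1)*(m - 5)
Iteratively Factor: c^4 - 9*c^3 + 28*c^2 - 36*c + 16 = (c - 2)*(c^3 - 7*c^2 + 14*c - 8) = (c - 4)*(c - 2)*(c^2 - 3*c + 2) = (c - 4)*(c - 2)^2*(c - 1)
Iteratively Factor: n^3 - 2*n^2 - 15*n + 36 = (n - 3)*(n^2 + n - 12) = (n - 3)^2*(n + 4)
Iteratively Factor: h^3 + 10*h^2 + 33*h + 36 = (h + 4)*(h^2 + 6*h + 9) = (h + 3)*(h + 4)*(h + 3)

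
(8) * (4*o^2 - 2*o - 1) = 32*o^2 - 16*o - 8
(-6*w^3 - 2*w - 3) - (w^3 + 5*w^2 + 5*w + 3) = -7*w^3 - 5*w^2 - 7*w - 6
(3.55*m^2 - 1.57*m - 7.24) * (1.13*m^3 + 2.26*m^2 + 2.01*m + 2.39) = 4.0115*m^5 + 6.2489*m^4 - 4.5939*m^3 - 11.0336*m^2 - 18.3047*m - 17.3036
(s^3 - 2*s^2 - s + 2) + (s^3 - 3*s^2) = 2*s^3 - 5*s^2 - s + 2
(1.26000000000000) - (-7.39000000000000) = 8.65000000000000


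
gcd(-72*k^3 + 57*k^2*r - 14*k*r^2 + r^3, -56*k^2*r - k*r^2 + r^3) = -8*k + r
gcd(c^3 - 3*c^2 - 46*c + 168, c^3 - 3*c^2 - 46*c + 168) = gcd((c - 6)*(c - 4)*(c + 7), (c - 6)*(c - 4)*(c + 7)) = c^3 - 3*c^2 - 46*c + 168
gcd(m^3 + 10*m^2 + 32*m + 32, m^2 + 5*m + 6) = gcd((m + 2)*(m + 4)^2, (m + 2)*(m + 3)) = m + 2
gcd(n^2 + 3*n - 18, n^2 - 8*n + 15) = n - 3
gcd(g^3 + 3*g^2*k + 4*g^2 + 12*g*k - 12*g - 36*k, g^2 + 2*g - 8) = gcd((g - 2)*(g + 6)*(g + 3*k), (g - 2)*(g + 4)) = g - 2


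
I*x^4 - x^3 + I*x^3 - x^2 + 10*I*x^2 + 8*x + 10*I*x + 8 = (x - 2*I)*(x - I)*(x + 4*I)*(I*x + I)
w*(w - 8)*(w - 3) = w^3 - 11*w^2 + 24*w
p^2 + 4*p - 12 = (p - 2)*(p + 6)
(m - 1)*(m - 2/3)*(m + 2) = m^3 + m^2/3 - 8*m/3 + 4/3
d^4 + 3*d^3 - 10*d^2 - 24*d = d*(d - 3)*(d + 2)*(d + 4)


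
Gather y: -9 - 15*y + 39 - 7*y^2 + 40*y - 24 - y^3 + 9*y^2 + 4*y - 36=-y^3 + 2*y^2 + 29*y - 30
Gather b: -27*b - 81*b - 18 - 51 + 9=-108*b - 60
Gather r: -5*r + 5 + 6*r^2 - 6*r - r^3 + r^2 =-r^3 + 7*r^2 - 11*r + 5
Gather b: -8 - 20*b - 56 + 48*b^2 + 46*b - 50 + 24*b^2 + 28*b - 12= 72*b^2 + 54*b - 126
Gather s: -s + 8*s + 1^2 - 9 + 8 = 7*s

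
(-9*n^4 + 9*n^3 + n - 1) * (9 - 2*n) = 18*n^5 - 99*n^4 + 81*n^3 - 2*n^2 + 11*n - 9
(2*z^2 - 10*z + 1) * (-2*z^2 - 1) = -4*z^4 + 20*z^3 - 4*z^2 + 10*z - 1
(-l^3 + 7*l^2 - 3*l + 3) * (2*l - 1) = -2*l^4 + 15*l^3 - 13*l^2 + 9*l - 3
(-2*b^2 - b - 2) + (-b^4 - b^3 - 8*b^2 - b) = -b^4 - b^3 - 10*b^2 - 2*b - 2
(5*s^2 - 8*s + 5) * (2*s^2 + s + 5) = 10*s^4 - 11*s^3 + 27*s^2 - 35*s + 25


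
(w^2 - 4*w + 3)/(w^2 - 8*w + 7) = (w - 3)/(w - 7)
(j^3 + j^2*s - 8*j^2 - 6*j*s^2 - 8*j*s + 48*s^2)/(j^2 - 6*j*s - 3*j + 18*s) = (j^3 + j^2*s - 8*j^2 - 6*j*s^2 - 8*j*s + 48*s^2)/(j^2 - 6*j*s - 3*j + 18*s)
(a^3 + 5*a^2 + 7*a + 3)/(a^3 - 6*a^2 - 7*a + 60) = (a^2 + 2*a + 1)/(a^2 - 9*a + 20)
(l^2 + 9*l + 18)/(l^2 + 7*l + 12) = (l + 6)/(l + 4)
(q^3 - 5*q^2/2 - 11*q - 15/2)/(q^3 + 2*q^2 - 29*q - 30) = (q + 3/2)/(q + 6)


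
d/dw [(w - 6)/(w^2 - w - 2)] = (w^2 - w - (w - 6)*(2*w - 1) - 2)/(-w^2 + w + 2)^2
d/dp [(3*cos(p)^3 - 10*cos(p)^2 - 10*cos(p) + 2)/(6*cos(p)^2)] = (-3 - 10/cos(p)^2 + 4/cos(p)^3)*sin(p)/6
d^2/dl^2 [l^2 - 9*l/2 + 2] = 2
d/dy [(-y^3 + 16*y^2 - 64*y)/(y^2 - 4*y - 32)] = (-y^2 - 8*y + 32)/(y^2 + 8*y + 16)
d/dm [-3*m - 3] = -3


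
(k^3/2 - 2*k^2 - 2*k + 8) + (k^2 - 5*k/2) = k^3/2 - k^2 - 9*k/2 + 8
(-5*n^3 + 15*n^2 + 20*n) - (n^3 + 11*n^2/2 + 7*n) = -6*n^3 + 19*n^2/2 + 13*n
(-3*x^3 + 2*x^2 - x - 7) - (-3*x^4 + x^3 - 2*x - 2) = 3*x^4 - 4*x^3 + 2*x^2 + x - 5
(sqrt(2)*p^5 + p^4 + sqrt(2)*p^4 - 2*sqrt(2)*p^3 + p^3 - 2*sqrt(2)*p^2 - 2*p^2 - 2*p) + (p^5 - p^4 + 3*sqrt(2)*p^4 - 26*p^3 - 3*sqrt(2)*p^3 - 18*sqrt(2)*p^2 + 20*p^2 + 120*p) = p^5 + sqrt(2)*p^5 + 4*sqrt(2)*p^4 - 25*p^3 - 5*sqrt(2)*p^3 - 20*sqrt(2)*p^2 + 18*p^2 + 118*p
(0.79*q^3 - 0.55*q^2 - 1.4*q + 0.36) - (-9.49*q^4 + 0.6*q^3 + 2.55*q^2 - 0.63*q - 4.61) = 9.49*q^4 + 0.19*q^3 - 3.1*q^2 - 0.77*q + 4.97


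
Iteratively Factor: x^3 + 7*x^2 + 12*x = (x + 4)*(x^2 + 3*x) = (x + 3)*(x + 4)*(x)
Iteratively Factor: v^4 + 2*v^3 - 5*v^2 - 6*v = (v + 1)*(v^3 + v^2 - 6*v) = v*(v + 1)*(v^2 + v - 6) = v*(v - 2)*(v + 1)*(v + 3)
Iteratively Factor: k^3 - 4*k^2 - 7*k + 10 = (k - 1)*(k^2 - 3*k - 10) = (k - 1)*(k + 2)*(k - 5)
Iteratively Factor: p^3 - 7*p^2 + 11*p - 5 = (p - 5)*(p^2 - 2*p + 1) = (p - 5)*(p - 1)*(p - 1)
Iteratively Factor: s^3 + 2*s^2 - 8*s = (s - 2)*(s^2 + 4*s) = s*(s - 2)*(s + 4)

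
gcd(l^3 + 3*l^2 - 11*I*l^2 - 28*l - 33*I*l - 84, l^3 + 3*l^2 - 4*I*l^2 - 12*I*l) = l^2 + l*(3 - 4*I) - 12*I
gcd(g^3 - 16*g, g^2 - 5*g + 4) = g - 4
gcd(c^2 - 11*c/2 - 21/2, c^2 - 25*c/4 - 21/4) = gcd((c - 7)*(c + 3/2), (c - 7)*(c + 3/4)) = c - 7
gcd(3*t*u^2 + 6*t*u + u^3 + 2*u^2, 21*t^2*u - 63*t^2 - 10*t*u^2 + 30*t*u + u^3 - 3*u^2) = 1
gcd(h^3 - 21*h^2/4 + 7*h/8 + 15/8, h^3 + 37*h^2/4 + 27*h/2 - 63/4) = h - 3/4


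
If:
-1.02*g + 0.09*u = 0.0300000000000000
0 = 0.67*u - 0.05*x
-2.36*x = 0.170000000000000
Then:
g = -0.03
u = -0.01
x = -0.07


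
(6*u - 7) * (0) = 0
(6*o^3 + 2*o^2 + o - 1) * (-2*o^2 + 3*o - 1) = -12*o^5 + 14*o^4 - 2*o^3 + 3*o^2 - 4*o + 1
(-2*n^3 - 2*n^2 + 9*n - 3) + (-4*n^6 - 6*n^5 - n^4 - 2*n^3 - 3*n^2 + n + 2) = -4*n^6 - 6*n^5 - n^4 - 4*n^3 - 5*n^2 + 10*n - 1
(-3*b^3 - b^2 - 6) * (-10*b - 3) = 30*b^4 + 19*b^3 + 3*b^2 + 60*b + 18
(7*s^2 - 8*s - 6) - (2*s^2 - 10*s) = 5*s^2 + 2*s - 6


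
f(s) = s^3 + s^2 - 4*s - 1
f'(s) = 3*s^2 + 2*s - 4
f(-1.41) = 3.82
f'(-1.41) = -0.86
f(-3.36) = -14.20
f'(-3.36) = 23.15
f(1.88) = 1.66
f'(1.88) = 10.36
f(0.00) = -1.00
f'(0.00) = -4.00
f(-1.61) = 3.86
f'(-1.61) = 0.56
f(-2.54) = -0.78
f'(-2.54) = 10.27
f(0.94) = -3.05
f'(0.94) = 0.53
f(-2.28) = 1.47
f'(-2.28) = 7.04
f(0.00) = -1.00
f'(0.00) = -4.00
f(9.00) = 773.00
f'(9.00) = 257.00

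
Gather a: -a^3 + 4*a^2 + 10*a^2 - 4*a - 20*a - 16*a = -a^3 + 14*a^2 - 40*a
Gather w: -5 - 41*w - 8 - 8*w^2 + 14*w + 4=-8*w^2 - 27*w - 9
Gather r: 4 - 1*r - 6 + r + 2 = 0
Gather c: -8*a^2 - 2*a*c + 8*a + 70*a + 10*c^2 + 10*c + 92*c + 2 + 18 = -8*a^2 + 78*a + 10*c^2 + c*(102 - 2*a) + 20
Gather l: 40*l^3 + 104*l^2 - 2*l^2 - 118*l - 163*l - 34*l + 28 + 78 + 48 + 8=40*l^3 + 102*l^2 - 315*l + 162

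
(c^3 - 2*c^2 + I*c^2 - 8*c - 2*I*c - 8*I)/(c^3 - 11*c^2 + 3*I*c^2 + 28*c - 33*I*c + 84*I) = (c^2 + c*(2 + I) + 2*I)/(c^2 + c*(-7 + 3*I) - 21*I)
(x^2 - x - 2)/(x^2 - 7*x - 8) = (x - 2)/(x - 8)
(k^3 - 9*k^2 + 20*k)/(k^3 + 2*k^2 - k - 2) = k*(k^2 - 9*k + 20)/(k^3 + 2*k^2 - k - 2)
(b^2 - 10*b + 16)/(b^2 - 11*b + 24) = (b - 2)/(b - 3)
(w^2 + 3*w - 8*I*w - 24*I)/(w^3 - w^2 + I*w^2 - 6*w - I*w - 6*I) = (w^2 + w*(3 - 8*I) - 24*I)/(w^3 + w^2*(-1 + I) - w*(6 + I) - 6*I)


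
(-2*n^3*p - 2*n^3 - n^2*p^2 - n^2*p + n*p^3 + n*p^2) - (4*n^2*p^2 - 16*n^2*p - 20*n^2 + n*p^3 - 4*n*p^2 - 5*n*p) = -2*n^3*p - 2*n^3 - 5*n^2*p^2 + 15*n^2*p + 20*n^2 + 5*n*p^2 + 5*n*p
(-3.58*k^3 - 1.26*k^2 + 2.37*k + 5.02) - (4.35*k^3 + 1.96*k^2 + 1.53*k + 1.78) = -7.93*k^3 - 3.22*k^2 + 0.84*k + 3.24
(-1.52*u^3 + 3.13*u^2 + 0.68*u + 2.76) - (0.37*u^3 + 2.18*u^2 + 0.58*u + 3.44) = -1.89*u^3 + 0.95*u^2 + 0.1*u - 0.68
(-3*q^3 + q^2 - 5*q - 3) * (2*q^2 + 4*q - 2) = -6*q^5 - 10*q^4 - 28*q^2 - 2*q + 6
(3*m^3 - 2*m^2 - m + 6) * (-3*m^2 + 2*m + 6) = -9*m^5 + 12*m^4 + 17*m^3 - 32*m^2 + 6*m + 36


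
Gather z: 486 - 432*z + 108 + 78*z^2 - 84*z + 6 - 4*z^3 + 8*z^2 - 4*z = -4*z^3 + 86*z^2 - 520*z + 600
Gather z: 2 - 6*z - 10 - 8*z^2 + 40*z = -8*z^2 + 34*z - 8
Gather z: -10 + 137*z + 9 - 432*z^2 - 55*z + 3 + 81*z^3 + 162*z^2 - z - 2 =81*z^3 - 270*z^2 + 81*z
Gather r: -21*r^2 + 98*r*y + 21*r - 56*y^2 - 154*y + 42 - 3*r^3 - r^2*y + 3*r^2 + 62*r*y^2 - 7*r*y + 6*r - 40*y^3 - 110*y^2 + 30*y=-3*r^3 + r^2*(-y - 18) + r*(62*y^2 + 91*y + 27) - 40*y^3 - 166*y^2 - 124*y + 42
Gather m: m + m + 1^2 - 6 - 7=2*m - 12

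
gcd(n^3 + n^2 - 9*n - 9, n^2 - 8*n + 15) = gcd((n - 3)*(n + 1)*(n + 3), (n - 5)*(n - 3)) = n - 3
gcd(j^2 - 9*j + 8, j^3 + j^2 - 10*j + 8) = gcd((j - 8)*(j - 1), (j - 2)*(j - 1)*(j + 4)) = j - 1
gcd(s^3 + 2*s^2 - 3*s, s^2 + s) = s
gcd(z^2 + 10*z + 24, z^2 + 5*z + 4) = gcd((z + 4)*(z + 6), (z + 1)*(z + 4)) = z + 4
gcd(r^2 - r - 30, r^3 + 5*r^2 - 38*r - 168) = r - 6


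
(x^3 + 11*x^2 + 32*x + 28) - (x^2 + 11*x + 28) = x^3 + 10*x^2 + 21*x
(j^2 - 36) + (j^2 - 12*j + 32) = 2*j^2 - 12*j - 4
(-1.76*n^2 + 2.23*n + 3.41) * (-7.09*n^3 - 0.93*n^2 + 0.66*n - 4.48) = 12.4784*n^5 - 14.1739*n^4 - 27.4124*n^3 + 6.1853*n^2 - 7.7398*n - 15.2768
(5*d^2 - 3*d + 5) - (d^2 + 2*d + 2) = 4*d^2 - 5*d + 3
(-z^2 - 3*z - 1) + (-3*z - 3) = -z^2 - 6*z - 4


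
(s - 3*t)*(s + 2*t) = s^2 - s*t - 6*t^2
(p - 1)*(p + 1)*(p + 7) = p^3 + 7*p^2 - p - 7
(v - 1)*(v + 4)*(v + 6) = v^3 + 9*v^2 + 14*v - 24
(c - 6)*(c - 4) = c^2 - 10*c + 24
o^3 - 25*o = o*(o - 5)*(o + 5)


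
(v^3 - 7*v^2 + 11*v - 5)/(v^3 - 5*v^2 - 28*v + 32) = (v^2 - 6*v + 5)/(v^2 - 4*v - 32)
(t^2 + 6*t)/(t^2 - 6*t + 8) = t*(t + 6)/(t^2 - 6*t + 8)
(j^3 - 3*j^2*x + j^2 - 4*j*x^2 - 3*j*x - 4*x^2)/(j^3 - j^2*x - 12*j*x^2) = (j^2 + j*x + j + x)/(j*(j + 3*x))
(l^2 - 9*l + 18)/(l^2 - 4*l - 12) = (l - 3)/(l + 2)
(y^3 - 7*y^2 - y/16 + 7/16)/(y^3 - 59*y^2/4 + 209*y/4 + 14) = (y - 1/4)/(y - 8)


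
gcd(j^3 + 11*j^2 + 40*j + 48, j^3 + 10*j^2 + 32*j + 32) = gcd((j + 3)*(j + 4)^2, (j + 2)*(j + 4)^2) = j^2 + 8*j + 16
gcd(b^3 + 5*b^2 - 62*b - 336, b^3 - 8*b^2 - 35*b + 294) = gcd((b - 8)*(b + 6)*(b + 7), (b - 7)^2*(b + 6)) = b + 6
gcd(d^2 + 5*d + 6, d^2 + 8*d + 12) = d + 2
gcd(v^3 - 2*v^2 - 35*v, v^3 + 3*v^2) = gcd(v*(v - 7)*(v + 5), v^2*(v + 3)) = v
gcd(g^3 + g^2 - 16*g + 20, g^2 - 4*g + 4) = g^2 - 4*g + 4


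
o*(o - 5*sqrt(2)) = o^2 - 5*sqrt(2)*o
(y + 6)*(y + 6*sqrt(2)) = y^2 + 6*y + 6*sqrt(2)*y + 36*sqrt(2)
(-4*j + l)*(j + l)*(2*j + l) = -8*j^3 - 10*j^2*l - j*l^2 + l^3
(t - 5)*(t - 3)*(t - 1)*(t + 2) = t^4 - 7*t^3 + 5*t^2 + 31*t - 30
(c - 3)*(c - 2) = c^2 - 5*c + 6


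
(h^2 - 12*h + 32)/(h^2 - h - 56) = (h - 4)/(h + 7)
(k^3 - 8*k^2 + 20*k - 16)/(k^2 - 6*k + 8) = k - 2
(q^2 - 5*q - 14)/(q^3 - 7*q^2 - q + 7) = (q + 2)/(q^2 - 1)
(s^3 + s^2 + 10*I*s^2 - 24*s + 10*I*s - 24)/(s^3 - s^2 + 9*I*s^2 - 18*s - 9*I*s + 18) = (s^2 + s*(1 + 4*I) + 4*I)/(s^2 + s*(-1 + 3*I) - 3*I)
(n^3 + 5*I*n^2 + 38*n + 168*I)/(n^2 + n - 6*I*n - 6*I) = (n^2 + 11*I*n - 28)/(n + 1)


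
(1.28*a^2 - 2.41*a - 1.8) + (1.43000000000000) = 1.28*a^2 - 2.41*a - 0.37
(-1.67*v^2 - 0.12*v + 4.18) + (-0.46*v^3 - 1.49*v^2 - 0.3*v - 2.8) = -0.46*v^3 - 3.16*v^2 - 0.42*v + 1.38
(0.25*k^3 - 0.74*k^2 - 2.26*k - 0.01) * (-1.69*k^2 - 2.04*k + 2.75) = -0.4225*k^5 + 0.7406*k^4 + 6.0165*k^3 + 2.5923*k^2 - 6.1946*k - 0.0275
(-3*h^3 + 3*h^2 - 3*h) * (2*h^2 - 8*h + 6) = -6*h^5 + 30*h^4 - 48*h^3 + 42*h^2 - 18*h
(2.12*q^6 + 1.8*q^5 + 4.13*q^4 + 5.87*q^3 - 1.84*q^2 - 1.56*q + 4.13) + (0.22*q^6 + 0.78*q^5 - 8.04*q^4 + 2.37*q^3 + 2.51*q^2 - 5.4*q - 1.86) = 2.34*q^6 + 2.58*q^5 - 3.91*q^4 + 8.24*q^3 + 0.67*q^2 - 6.96*q + 2.27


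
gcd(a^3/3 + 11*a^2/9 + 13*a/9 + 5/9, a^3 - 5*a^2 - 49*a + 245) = 1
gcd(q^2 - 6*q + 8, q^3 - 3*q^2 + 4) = q - 2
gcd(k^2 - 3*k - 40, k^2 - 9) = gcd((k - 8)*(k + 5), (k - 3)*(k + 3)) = 1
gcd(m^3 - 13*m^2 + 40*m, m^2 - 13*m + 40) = m^2 - 13*m + 40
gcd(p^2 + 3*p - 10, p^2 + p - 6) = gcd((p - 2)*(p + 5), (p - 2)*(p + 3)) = p - 2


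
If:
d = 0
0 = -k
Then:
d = 0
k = 0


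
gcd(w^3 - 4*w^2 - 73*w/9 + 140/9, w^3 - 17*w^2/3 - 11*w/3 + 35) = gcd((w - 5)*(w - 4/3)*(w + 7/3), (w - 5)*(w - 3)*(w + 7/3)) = w^2 - 8*w/3 - 35/3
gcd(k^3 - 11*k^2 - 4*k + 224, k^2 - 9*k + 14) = k - 7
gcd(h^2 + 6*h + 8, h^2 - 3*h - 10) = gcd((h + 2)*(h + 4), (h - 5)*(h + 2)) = h + 2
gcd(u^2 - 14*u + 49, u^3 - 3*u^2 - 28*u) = u - 7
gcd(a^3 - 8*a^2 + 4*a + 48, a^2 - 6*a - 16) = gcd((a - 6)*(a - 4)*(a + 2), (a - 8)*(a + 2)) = a + 2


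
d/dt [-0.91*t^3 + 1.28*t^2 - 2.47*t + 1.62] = -2.73*t^2 + 2.56*t - 2.47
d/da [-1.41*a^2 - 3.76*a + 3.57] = -2.82*a - 3.76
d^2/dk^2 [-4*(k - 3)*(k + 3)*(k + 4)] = -24*k - 32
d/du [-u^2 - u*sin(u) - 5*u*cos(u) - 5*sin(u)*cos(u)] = 5*u*sin(u) - u*cos(u) - 2*u - sin(u) - 5*cos(u) - 5*cos(2*u)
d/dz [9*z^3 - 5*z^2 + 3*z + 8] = 27*z^2 - 10*z + 3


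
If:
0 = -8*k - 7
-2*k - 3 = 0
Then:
No Solution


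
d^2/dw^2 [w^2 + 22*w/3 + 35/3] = 2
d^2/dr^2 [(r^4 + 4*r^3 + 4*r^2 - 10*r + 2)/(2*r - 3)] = 4*(6*r^4 - 16*r^3 - 9*r^2 + 54*r - 8)/(8*r^3 - 36*r^2 + 54*r - 27)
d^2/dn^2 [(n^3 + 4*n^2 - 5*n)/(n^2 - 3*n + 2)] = 28/(n^3 - 6*n^2 + 12*n - 8)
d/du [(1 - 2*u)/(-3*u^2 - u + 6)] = (6*u^2 + 2*u - (2*u - 1)*(6*u + 1) - 12)/(3*u^2 + u - 6)^2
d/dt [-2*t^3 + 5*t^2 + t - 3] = -6*t^2 + 10*t + 1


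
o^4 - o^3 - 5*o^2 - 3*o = o*(o - 3)*(o + 1)^2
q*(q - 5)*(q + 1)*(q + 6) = q^4 + 2*q^3 - 29*q^2 - 30*q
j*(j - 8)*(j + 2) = j^3 - 6*j^2 - 16*j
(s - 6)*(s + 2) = s^2 - 4*s - 12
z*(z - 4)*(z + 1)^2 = z^4 - 2*z^3 - 7*z^2 - 4*z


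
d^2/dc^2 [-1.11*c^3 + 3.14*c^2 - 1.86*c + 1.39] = 6.28 - 6.66*c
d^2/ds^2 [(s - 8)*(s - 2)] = 2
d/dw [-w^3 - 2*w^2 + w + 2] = -3*w^2 - 4*w + 1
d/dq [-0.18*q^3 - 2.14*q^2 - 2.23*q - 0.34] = -0.54*q^2 - 4.28*q - 2.23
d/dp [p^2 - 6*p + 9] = 2*p - 6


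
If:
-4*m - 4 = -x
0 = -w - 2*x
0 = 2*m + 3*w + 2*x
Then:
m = -8/7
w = 8/7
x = -4/7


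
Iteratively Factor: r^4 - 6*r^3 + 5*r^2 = (r)*(r^3 - 6*r^2 + 5*r) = r*(r - 1)*(r^2 - 5*r) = r*(r - 5)*(r - 1)*(r)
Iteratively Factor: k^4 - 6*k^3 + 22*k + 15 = (k + 1)*(k^3 - 7*k^2 + 7*k + 15) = (k + 1)^2*(k^2 - 8*k + 15) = (k - 5)*(k + 1)^2*(k - 3)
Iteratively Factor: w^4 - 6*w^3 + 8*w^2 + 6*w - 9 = (w + 1)*(w^3 - 7*w^2 + 15*w - 9) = (w - 3)*(w + 1)*(w^2 - 4*w + 3) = (w - 3)*(w - 1)*(w + 1)*(w - 3)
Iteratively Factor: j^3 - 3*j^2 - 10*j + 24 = (j - 2)*(j^2 - j - 12) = (j - 2)*(j + 3)*(j - 4)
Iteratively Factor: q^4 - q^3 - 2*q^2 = (q - 2)*(q^3 + q^2) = (q - 2)*(q + 1)*(q^2) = q*(q - 2)*(q + 1)*(q)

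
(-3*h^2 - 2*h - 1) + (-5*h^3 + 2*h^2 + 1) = -5*h^3 - h^2 - 2*h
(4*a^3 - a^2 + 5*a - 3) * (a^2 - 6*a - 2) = 4*a^5 - 25*a^4 + 3*a^3 - 31*a^2 + 8*a + 6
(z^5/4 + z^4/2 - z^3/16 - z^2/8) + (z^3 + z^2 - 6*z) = z^5/4 + z^4/2 + 15*z^3/16 + 7*z^2/8 - 6*z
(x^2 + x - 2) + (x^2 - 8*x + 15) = 2*x^2 - 7*x + 13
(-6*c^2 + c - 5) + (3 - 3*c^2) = -9*c^2 + c - 2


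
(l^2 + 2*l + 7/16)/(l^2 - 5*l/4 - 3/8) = (4*l + 7)/(2*(2*l - 3))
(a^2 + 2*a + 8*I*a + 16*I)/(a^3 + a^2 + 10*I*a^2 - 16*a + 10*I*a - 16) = (a + 2)/(a^2 + a*(1 + 2*I) + 2*I)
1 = 1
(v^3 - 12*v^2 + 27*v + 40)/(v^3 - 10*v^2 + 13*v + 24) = (v - 5)/(v - 3)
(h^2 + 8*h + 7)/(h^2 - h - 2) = (h + 7)/(h - 2)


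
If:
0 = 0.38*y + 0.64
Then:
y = -1.68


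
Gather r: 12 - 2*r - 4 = 8 - 2*r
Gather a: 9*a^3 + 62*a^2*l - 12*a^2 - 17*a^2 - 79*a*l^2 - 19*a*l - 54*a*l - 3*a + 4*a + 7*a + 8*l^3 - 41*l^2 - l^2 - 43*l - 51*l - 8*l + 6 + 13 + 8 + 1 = 9*a^3 + a^2*(62*l - 29) + a*(-79*l^2 - 73*l + 8) + 8*l^3 - 42*l^2 - 102*l + 28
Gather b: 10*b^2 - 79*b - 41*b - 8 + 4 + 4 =10*b^2 - 120*b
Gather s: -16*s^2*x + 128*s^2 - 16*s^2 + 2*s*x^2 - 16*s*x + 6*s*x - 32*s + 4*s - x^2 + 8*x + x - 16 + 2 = s^2*(112 - 16*x) + s*(2*x^2 - 10*x - 28) - x^2 + 9*x - 14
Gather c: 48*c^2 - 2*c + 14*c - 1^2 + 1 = 48*c^2 + 12*c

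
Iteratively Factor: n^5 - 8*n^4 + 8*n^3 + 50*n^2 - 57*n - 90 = (n - 3)*(n^4 - 5*n^3 - 7*n^2 + 29*n + 30) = (n - 3)*(n + 2)*(n^3 - 7*n^2 + 7*n + 15) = (n - 3)^2*(n + 2)*(n^2 - 4*n - 5) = (n - 5)*(n - 3)^2*(n + 2)*(n + 1)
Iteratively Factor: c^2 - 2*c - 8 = (c - 4)*(c + 2)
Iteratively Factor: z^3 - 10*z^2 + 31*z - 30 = (z - 3)*(z^2 - 7*z + 10) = (z - 3)*(z - 2)*(z - 5)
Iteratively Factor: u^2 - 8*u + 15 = (u - 3)*(u - 5)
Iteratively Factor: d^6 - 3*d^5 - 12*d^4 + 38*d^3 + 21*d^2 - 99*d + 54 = (d + 2)*(d^5 - 5*d^4 - 2*d^3 + 42*d^2 - 63*d + 27) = (d - 1)*(d + 2)*(d^4 - 4*d^3 - 6*d^2 + 36*d - 27) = (d - 1)*(d + 2)*(d + 3)*(d^3 - 7*d^2 + 15*d - 9) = (d - 1)^2*(d + 2)*(d + 3)*(d^2 - 6*d + 9) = (d - 3)*(d - 1)^2*(d + 2)*(d + 3)*(d - 3)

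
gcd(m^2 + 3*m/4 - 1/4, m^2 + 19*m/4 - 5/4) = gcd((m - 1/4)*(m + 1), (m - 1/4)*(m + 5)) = m - 1/4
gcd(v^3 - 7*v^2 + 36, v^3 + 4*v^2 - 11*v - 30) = v^2 - v - 6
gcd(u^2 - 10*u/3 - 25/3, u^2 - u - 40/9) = u + 5/3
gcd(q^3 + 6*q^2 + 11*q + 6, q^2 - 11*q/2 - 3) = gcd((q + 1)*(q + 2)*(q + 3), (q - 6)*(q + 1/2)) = 1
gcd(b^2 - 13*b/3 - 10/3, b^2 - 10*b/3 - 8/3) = b + 2/3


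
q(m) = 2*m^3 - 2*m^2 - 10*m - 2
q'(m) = 6*m^2 - 4*m - 10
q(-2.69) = -28.50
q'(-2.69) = 44.18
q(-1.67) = -0.19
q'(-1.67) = 13.41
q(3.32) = 15.94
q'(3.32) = 42.85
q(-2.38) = -16.49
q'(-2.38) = 33.51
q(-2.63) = -25.92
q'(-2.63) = 42.02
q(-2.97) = -42.34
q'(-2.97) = 54.81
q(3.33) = 16.37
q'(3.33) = 43.21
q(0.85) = -10.72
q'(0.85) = -9.06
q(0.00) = -2.00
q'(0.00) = -10.00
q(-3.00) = -44.00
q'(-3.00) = 56.00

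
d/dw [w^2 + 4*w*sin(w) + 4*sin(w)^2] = 4*w*cos(w) + 2*w + 4*sin(w) + 4*sin(2*w)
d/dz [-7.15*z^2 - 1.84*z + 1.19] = -14.3*z - 1.84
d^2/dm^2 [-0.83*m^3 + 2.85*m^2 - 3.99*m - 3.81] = 5.7 - 4.98*m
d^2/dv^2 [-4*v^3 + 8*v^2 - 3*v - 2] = 16 - 24*v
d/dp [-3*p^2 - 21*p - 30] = -6*p - 21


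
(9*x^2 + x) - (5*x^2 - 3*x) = 4*x^2 + 4*x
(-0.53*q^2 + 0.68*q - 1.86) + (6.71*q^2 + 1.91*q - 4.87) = 6.18*q^2 + 2.59*q - 6.73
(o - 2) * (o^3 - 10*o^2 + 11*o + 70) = o^4 - 12*o^3 + 31*o^2 + 48*o - 140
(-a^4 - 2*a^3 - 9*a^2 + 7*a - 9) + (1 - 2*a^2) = -a^4 - 2*a^3 - 11*a^2 + 7*a - 8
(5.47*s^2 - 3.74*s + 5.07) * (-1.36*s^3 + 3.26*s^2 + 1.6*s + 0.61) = -7.4392*s^5 + 22.9186*s^4 - 10.3356*s^3 + 13.8809*s^2 + 5.8306*s + 3.0927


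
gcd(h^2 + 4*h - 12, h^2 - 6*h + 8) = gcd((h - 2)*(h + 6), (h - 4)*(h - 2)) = h - 2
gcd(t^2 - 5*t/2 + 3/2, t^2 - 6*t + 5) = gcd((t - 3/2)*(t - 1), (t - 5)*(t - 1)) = t - 1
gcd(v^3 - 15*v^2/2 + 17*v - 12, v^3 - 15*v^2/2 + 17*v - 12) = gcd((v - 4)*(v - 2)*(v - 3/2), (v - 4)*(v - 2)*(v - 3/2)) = v^3 - 15*v^2/2 + 17*v - 12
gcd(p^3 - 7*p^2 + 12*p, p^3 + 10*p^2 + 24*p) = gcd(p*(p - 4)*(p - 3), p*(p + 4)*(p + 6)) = p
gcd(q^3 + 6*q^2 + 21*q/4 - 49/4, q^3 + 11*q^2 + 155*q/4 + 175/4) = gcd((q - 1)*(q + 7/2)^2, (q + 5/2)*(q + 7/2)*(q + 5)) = q + 7/2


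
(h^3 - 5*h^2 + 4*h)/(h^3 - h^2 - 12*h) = (h - 1)/(h + 3)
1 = 1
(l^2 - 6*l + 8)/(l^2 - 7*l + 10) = (l - 4)/(l - 5)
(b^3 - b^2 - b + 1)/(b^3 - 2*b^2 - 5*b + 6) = (b^2 - 1)/(b^2 - b - 6)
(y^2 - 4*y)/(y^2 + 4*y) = (y - 4)/(y + 4)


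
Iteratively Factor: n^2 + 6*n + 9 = (n + 3)*(n + 3)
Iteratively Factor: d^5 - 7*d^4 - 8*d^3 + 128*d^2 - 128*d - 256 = (d + 4)*(d^4 - 11*d^3 + 36*d^2 - 16*d - 64) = (d - 4)*(d + 4)*(d^3 - 7*d^2 + 8*d + 16) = (d - 4)^2*(d + 4)*(d^2 - 3*d - 4) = (d - 4)^2*(d + 1)*(d + 4)*(d - 4)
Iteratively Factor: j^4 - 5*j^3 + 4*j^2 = (j - 4)*(j^3 - j^2) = j*(j - 4)*(j^2 - j) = j*(j - 4)*(j - 1)*(j)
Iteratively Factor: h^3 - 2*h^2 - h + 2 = (h + 1)*(h^2 - 3*h + 2) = (h - 1)*(h + 1)*(h - 2)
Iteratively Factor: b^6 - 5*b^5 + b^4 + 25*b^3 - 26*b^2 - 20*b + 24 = (b + 2)*(b^5 - 7*b^4 + 15*b^3 - 5*b^2 - 16*b + 12) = (b - 2)*(b + 2)*(b^4 - 5*b^3 + 5*b^2 + 5*b - 6) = (b - 2)*(b + 1)*(b + 2)*(b^3 - 6*b^2 + 11*b - 6) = (b - 3)*(b - 2)*(b + 1)*(b + 2)*(b^2 - 3*b + 2) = (b - 3)*(b - 2)^2*(b + 1)*(b + 2)*(b - 1)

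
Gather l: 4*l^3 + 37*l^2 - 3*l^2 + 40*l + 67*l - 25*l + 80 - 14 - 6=4*l^3 + 34*l^2 + 82*l + 60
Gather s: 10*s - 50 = 10*s - 50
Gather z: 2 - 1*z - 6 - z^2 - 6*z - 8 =-z^2 - 7*z - 12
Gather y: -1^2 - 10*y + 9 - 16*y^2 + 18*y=-16*y^2 + 8*y + 8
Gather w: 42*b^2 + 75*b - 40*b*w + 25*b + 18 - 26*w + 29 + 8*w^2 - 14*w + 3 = 42*b^2 + 100*b + 8*w^2 + w*(-40*b - 40) + 50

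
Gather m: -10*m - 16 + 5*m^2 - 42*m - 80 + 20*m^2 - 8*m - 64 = 25*m^2 - 60*m - 160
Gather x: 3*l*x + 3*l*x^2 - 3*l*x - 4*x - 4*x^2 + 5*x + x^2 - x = x^2*(3*l - 3)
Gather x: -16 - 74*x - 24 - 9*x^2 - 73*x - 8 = -9*x^2 - 147*x - 48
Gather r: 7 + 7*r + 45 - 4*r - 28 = 3*r + 24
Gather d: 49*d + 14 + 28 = 49*d + 42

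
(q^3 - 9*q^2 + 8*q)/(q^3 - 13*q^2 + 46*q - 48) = q*(q - 1)/(q^2 - 5*q + 6)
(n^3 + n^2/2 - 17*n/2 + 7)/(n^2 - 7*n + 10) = (2*n^2 + 5*n - 7)/(2*(n - 5))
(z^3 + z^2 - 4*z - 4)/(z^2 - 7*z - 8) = (z^2 - 4)/(z - 8)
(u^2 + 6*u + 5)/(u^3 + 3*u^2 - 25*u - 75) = (u + 1)/(u^2 - 2*u - 15)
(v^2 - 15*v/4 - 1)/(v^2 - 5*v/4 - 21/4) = (-4*v^2 + 15*v + 4)/(-4*v^2 + 5*v + 21)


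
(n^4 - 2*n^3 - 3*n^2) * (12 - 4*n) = -4*n^5 + 20*n^4 - 12*n^3 - 36*n^2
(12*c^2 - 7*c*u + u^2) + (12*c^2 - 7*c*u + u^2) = 24*c^2 - 14*c*u + 2*u^2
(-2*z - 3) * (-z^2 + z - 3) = 2*z^3 + z^2 + 3*z + 9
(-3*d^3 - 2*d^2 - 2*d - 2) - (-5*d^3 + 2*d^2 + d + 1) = 2*d^3 - 4*d^2 - 3*d - 3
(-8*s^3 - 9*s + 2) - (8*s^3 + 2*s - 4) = -16*s^3 - 11*s + 6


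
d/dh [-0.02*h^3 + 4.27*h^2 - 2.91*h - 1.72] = -0.06*h^2 + 8.54*h - 2.91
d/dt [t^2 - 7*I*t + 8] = 2*t - 7*I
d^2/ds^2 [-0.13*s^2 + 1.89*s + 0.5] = -0.260000000000000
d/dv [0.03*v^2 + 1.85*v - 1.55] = 0.06*v + 1.85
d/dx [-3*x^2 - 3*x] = -6*x - 3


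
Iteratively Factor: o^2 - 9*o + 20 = (o - 5)*(o - 4)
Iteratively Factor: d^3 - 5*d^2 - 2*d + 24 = (d - 4)*(d^2 - d - 6) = (d - 4)*(d + 2)*(d - 3)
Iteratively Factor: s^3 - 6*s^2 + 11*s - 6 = (s - 2)*(s^2 - 4*s + 3) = (s - 3)*(s - 2)*(s - 1)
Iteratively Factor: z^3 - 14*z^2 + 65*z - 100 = (z - 4)*(z^2 - 10*z + 25) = (z - 5)*(z - 4)*(z - 5)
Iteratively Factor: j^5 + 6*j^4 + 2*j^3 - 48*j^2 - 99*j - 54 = (j + 3)*(j^4 + 3*j^3 - 7*j^2 - 27*j - 18) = (j + 2)*(j + 3)*(j^3 + j^2 - 9*j - 9) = (j + 2)*(j + 3)^2*(j^2 - 2*j - 3) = (j + 1)*(j + 2)*(j + 3)^2*(j - 3)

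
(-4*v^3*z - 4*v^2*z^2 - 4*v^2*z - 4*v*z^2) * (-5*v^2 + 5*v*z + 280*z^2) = 20*v^5*z + 20*v^4*z - 1140*v^3*z^3 - 1120*v^2*z^4 - 1140*v^2*z^3 - 1120*v*z^4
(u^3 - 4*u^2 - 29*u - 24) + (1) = u^3 - 4*u^2 - 29*u - 23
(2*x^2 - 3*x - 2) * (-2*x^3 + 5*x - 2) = -4*x^5 + 6*x^4 + 14*x^3 - 19*x^2 - 4*x + 4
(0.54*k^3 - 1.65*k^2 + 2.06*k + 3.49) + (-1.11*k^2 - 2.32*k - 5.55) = 0.54*k^3 - 2.76*k^2 - 0.26*k - 2.06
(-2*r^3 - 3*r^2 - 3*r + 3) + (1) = -2*r^3 - 3*r^2 - 3*r + 4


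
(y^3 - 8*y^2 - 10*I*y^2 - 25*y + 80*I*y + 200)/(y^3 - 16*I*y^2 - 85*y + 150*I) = (y - 8)/(y - 6*I)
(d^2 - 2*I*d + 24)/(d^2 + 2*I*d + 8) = (d - 6*I)/(d - 2*I)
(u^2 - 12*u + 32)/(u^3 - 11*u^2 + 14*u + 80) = (u - 4)/(u^2 - 3*u - 10)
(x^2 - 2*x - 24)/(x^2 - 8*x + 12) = (x + 4)/(x - 2)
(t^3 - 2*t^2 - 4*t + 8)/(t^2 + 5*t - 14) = (t^2 - 4)/(t + 7)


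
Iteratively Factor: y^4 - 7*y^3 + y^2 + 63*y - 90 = (y - 2)*(y^3 - 5*y^2 - 9*y + 45) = (y - 5)*(y - 2)*(y^2 - 9) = (y - 5)*(y - 3)*(y - 2)*(y + 3)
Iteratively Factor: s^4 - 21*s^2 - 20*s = (s + 4)*(s^3 - 4*s^2 - 5*s) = (s - 5)*(s + 4)*(s^2 + s) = (s - 5)*(s + 1)*(s + 4)*(s)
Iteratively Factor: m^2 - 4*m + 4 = (m - 2)*(m - 2)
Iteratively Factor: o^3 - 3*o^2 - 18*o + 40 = (o - 5)*(o^2 + 2*o - 8) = (o - 5)*(o - 2)*(o + 4)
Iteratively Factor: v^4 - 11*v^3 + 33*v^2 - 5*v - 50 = (v - 2)*(v^3 - 9*v^2 + 15*v + 25) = (v - 5)*(v - 2)*(v^2 - 4*v - 5) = (v - 5)^2*(v - 2)*(v + 1)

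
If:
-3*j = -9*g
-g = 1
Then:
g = -1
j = -3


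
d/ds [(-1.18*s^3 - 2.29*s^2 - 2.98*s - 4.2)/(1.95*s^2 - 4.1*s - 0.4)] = (-2.301*s^4 + 9.676*s^3 + 16.616*s^2 + 18.212*s - 16.028)/(3.8025*s^4 - 15.99*s^3 + 15.25*s^2 + 3.28*s + 0.16)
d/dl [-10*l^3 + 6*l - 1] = 6 - 30*l^2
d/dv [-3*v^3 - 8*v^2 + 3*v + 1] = -9*v^2 - 16*v + 3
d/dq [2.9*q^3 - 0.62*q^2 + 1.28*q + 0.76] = 8.7*q^2 - 1.24*q + 1.28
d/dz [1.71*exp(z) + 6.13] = 1.71*exp(z)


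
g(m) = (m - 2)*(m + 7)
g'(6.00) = 17.00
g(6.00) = 52.00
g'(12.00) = 29.00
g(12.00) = 190.00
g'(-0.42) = 4.16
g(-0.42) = -15.92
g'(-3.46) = -1.92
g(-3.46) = -19.33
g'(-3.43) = -1.86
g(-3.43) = -19.39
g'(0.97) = 6.94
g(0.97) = -8.21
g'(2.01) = 9.02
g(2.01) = 0.09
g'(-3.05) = -1.10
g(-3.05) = -19.95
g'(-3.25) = -1.50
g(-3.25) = -19.69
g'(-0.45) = 4.10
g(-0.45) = -16.05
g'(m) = 2*m + 5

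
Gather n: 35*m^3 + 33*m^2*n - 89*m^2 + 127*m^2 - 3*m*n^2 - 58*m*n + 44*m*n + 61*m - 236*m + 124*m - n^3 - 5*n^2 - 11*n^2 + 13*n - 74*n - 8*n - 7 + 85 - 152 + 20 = 35*m^3 + 38*m^2 - 51*m - n^3 + n^2*(-3*m - 16) + n*(33*m^2 - 14*m - 69) - 54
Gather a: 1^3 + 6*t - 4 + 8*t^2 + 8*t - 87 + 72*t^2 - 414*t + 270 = 80*t^2 - 400*t + 180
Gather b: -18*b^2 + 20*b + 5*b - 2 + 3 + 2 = -18*b^2 + 25*b + 3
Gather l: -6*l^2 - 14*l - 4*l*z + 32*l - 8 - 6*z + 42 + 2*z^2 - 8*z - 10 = -6*l^2 + l*(18 - 4*z) + 2*z^2 - 14*z + 24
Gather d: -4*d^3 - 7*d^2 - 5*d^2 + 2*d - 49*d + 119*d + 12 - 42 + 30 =-4*d^3 - 12*d^2 + 72*d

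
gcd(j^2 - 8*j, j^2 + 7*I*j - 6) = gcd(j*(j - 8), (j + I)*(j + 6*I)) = 1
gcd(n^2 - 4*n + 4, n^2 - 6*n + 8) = n - 2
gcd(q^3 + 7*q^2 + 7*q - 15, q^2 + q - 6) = q + 3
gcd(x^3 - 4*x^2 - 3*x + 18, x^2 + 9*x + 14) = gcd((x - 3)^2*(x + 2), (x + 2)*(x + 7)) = x + 2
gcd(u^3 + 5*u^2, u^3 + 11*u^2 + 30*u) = u^2 + 5*u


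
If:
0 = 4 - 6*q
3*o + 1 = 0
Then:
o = -1/3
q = 2/3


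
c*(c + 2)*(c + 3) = c^3 + 5*c^2 + 6*c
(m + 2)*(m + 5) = m^2 + 7*m + 10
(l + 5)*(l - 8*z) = l^2 - 8*l*z + 5*l - 40*z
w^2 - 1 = (w - 1)*(w + 1)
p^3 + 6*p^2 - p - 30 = (p - 2)*(p + 3)*(p + 5)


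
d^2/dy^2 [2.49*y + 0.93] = 0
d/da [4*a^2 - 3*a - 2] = 8*a - 3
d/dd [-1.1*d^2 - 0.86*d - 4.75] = -2.2*d - 0.86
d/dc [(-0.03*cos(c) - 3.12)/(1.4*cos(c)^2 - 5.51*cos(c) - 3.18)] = (-0.042*cos(c)^2 - 8.736*cos(c) + 17.0958)*sin(c)/(1.96*cos(c)^4 - 15.428*cos(c)^3 + 21.4561*cos(c)^2 + 35.0436*cos(c) + 10.1124)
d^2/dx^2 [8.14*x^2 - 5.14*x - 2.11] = 16.2800000000000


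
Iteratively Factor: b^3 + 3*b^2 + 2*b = (b)*(b^2 + 3*b + 2) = b*(b + 2)*(b + 1)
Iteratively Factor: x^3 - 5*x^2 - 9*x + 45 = (x - 3)*(x^2 - 2*x - 15) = (x - 3)*(x + 3)*(x - 5)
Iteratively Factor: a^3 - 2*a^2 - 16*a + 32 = (a - 4)*(a^2 + 2*a - 8) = (a - 4)*(a + 4)*(a - 2)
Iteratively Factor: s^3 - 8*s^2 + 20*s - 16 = (s - 2)*(s^2 - 6*s + 8) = (s - 2)^2*(s - 4)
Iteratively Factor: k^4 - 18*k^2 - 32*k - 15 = (k + 1)*(k^3 - k^2 - 17*k - 15) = (k - 5)*(k + 1)*(k^2 + 4*k + 3) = (k - 5)*(k + 1)^2*(k + 3)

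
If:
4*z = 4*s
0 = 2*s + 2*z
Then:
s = 0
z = 0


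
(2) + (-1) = 1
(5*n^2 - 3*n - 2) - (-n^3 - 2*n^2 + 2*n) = n^3 + 7*n^2 - 5*n - 2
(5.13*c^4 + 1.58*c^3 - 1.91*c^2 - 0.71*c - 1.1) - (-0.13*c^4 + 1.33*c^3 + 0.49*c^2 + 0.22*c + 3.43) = 5.26*c^4 + 0.25*c^3 - 2.4*c^2 - 0.93*c - 4.53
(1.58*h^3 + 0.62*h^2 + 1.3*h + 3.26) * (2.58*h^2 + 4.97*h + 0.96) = 4.0764*h^5 + 9.4522*h^4 + 7.9522*h^3 + 15.467*h^2 + 17.4502*h + 3.1296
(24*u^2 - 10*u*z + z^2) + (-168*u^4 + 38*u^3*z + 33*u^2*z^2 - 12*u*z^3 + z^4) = -168*u^4 + 38*u^3*z + 33*u^2*z^2 + 24*u^2 - 12*u*z^3 - 10*u*z + z^4 + z^2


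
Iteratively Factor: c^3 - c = (c)*(c^2 - 1) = c*(c - 1)*(c + 1)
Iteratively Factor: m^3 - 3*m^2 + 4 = (m - 2)*(m^2 - m - 2) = (m - 2)^2*(m + 1)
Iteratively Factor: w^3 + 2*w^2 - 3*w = (w + 3)*(w^2 - w) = w*(w + 3)*(w - 1)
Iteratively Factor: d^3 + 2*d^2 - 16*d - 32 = (d + 4)*(d^2 - 2*d - 8) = (d + 2)*(d + 4)*(d - 4)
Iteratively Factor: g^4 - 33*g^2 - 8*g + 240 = (g - 5)*(g^3 + 5*g^2 - 8*g - 48) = (g - 5)*(g + 4)*(g^2 + g - 12) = (g - 5)*(g - 3)*(g + 4)*(g + 4)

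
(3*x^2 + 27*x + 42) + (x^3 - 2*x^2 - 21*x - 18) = x^3 + x^2 + 6*x + 24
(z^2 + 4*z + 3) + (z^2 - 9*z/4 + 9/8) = 2*z^2 + 7*z/4 + 33/8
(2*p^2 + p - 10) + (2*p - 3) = 2*p^2 + 3*p - 13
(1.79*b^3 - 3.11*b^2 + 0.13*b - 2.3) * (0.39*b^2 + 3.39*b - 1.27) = 0.6981*b^5 + 4.8552*b^4 - 12.7655*b^3 + 3.4934*b^2 - 7.9621*b + 2.921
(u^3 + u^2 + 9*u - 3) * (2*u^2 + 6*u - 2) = 2*u^5 + 8*u^4 + 22*u^3 + 46*u^2 - 36*u + 6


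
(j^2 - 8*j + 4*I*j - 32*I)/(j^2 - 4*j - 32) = (j + 4*I)/(j + 4)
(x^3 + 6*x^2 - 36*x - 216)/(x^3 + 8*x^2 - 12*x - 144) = (x - 6)/(x - 4)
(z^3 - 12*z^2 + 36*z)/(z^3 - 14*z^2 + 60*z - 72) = z/(z - 2)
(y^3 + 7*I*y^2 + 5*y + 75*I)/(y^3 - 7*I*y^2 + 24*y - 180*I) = (y^2 + 2*I*y + 15)/(y^2 - 12*I*y - 36)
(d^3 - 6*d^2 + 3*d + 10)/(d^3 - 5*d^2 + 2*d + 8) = (d - 5)/(d - 4)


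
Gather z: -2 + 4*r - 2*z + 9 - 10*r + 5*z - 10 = -6*r + 3*z - 3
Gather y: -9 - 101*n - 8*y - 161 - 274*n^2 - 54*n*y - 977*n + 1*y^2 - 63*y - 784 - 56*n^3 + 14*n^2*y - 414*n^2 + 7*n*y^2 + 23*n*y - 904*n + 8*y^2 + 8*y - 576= -56*n^3 - 688*n^2 - 1982*n + y^2*(7*n + 9) + y*(14*n^2 - 31*n - 63) - 1530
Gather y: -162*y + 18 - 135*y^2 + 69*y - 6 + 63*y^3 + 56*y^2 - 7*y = 63*y^3 - 79*y^2 - 100*y + 12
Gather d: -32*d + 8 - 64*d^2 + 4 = -64*d^2 - 32*d + 12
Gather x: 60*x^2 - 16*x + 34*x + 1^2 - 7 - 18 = 60*x^2 + 18*x - 24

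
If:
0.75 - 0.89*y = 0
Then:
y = 0.84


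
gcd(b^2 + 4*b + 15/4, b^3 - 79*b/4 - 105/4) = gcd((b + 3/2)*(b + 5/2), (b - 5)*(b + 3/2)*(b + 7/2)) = b + 3/2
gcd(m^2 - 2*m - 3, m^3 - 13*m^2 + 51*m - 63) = m - 3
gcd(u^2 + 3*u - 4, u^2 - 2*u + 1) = u - 1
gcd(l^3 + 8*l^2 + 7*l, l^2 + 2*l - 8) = 1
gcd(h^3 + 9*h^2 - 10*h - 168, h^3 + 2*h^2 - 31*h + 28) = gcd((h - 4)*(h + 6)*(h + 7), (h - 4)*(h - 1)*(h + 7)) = h^2 + 3*h - 28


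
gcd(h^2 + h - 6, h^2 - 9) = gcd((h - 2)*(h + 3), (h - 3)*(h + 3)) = h + 3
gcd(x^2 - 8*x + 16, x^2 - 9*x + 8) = 1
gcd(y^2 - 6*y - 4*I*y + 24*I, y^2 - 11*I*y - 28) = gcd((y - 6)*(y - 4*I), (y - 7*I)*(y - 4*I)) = y - 4*I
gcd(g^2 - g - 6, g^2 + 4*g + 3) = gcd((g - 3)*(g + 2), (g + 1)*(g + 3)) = 1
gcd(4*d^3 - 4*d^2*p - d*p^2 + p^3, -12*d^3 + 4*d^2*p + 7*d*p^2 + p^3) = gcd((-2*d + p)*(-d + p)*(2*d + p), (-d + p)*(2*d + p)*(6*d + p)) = -2*d^2 + d*p + p^2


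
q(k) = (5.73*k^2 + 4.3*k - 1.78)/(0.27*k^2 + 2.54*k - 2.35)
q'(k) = (-0.54*k - 2.54)*(5.73*k^2 + 4.3*k - 1.78)/(0.27*k^2 + 2.54*k - 2.35)^2 + (11.46*k + 4.3)/(0.27*k^2 + 2.54*k - 2.35)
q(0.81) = -47.31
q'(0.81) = -1337.80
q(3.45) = 8.44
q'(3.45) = 0.69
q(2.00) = 7.81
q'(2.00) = -0.27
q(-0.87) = 0.27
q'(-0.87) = 1.43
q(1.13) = 12.02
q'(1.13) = -23.83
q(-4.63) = -12.15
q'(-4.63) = 5.80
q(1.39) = 8.97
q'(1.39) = -5.45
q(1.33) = 9.35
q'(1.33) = -7.25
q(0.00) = 0.76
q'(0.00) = -1.01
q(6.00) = 10.19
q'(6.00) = 0.63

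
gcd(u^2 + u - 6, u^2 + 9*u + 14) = 1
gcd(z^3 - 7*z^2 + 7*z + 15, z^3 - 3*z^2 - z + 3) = z^2 - 2*z - 3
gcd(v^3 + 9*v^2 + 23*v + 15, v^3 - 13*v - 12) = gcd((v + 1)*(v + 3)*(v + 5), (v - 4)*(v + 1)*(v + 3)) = v^2 + 4*v + 3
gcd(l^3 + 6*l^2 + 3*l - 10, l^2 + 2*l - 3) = l - 1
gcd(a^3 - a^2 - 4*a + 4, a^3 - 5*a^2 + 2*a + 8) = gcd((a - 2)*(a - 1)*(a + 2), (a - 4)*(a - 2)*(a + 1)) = a - 2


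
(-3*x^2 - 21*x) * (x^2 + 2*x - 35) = -3*x^4 - 27*x^3 + 63*x^2 + 735*x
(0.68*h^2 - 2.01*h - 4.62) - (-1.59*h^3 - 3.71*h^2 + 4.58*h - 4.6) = 1.59*h^3 + 4.39*h^2 - 6.59*h - 0.0200000000000005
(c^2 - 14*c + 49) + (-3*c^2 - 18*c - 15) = -2*c^2 - 32*c + 34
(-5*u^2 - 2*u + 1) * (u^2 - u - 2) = -5*u^4 + 3*u^3 + 13*u^2 + 3*u - 2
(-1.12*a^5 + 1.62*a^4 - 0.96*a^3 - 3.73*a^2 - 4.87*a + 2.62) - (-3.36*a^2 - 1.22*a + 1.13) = -1.12*a^5 + 1.62*a^4 - 0.96*a^3 - 0.37*a^2 - 3.65*a + 1.49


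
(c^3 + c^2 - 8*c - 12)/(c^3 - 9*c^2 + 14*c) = (c^3 + c^2 - 8*c - 12)/(c*(c^2 - 9*c + 14))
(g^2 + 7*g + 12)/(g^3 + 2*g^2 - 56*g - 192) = (g + 3)/(g^2 - 2*g - 48)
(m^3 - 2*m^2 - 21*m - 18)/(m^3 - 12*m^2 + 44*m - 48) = (m^2 + 4*m + 3)/(m^2 - 6*m + 8)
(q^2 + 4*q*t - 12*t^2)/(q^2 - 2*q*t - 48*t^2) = (q - 2*t)/(q - 8*t)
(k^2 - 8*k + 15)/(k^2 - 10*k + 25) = (k - 3)/(k - 5)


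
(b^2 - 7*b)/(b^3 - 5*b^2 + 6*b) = (b - 7)/(b^2 - 5*b + 6)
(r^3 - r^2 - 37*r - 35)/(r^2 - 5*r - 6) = (r^2 - 2*r - 35)/(r - 6)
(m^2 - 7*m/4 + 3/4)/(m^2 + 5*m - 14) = (4*m^2 - 7*m + 3)/(4*(m^2 + 5*m - 14))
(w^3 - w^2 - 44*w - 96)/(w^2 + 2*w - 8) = (w^2 - 5*w - 24)/(w - 2)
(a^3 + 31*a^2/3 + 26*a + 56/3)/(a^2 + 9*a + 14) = a + 4/3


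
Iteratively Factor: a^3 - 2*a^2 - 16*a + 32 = (a - 4)*(a^2 + 2*a - 8) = (a - 4)*(a - 2)*(a + 4)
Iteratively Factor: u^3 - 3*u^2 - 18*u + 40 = (u + 4)*(u^2 - 7*u + 10) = (u - 5)*(u + 4)*(u - 2)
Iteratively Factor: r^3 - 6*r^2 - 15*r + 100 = (r + 4)*(r^2 - 10*r + 25) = (r - 5)*(r + 4)*(r - 5)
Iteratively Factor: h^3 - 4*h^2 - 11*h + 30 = (h + 3)*(h^2 - 7*h + 10) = (h - 2)*(h + 3)*(h - 5)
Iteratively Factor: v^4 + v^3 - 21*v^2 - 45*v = (v + 3)*(v^3 - 2*v^2 - 15*v) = (v - 5)*(v + 3)*(v^2 + 3*v) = (v - 5)*(v + 3)^2*(v)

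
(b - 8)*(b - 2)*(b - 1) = b^3 - 11*b^2 + 26*b - 16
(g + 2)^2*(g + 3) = g^3 + 7*g^2 + 16*g + 12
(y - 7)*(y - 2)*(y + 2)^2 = y^4 - 5*y^3 - 18*y^2 + 20*y + 56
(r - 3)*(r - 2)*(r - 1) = r^3 - 6*r^2 + 11*r - 6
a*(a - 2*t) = a^2 - 2*a*t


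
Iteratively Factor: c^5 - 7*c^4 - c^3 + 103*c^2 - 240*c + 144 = (c - 1)*(c^4 - 6*c^3 - 7*c^2 + 96*c - 144) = (c - 3)*(c - 1)*(c^3 - 3*c^2 - 16*c + 48) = (c - 3)^2*(c - 1)*(c^2 - 16) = (c - 3)^2*(c - 1)*(c + 4)*(c - 4)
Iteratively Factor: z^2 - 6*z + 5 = (z - 5)*(z - 1)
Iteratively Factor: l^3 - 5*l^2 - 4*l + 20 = (l - 2)*(l^2 - 3*l - 10) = (l - 2)*(l + 2)*(l - 5)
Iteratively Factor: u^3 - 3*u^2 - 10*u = (u)*(u^2 - 3*u - 10) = u*(u + 2)*(u - 5)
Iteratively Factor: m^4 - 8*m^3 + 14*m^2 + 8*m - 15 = (m - 5)*(m^3 - 3*m^2 - m + 3) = (m - 5)*(m - 3)*(m^2 - 1) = (m - 5)*(m - 3)*(m + 1)*(m - 1)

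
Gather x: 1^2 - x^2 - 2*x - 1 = -x^2 - 2*x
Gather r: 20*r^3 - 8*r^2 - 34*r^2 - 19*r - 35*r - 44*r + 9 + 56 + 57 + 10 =20*r^3 - 42*r^2 - 98*r + 132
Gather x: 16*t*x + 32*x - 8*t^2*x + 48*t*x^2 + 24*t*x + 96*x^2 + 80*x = x^2*(48*t + 96) + x*(-8*t^2 + 40*t + 112)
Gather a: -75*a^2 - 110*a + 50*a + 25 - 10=-75*a^2 - 60*a + 15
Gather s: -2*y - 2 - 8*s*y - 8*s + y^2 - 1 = s*(-8*y - 8) + y^2 - 2*y - 3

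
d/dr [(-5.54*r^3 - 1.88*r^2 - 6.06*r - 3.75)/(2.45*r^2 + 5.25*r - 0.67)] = (-13.573*r^4 - 58.17*r^3 + 16.1124*r^2 + 20.8942*r + 23.7477)/(6.0025*r^4 + 25.725*r^3 + 24.2795*r^2 - 7.035*r + 0.4489)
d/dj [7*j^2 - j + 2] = 14*j - 1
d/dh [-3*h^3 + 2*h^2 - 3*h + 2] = -9*h^2 + 4*h - 3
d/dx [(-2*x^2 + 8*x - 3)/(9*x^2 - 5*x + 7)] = (-62*x^2 + 26*x + 41)/(81*x^4 - 90*x^3 + 151*x^2 - 70*x + 49)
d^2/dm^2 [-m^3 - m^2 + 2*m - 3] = -6*m - 2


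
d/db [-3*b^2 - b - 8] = -6*b - 1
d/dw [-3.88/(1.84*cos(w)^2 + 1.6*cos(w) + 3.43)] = -(14.2784*cos(w) + 6.208)*sin(w)/(1.84*cos(w)^2 + 1.6*cos(w) + 3.43)^2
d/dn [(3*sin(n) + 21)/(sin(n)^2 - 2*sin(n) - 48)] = 3*(-14*sin(n) + cos(n)^2 - 35)*cos(n)/((sin(n) - 8)^2*(sin(n) + 6)^2)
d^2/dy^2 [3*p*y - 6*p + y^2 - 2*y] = 2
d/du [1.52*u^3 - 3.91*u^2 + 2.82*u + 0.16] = 4.56*u^2 - 7.82*u + 2.82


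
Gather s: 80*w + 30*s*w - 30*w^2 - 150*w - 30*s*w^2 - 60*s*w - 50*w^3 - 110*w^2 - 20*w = s*(-30*w^2 - 30*w) - 50*w^3 - 140*w^2 - 90*w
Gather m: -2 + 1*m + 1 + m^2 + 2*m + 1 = m^2 + 3*m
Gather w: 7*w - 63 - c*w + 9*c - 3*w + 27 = 9*c + w*(4 - c) - 36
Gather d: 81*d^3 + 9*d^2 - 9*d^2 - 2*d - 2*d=81*d^3 - 4*d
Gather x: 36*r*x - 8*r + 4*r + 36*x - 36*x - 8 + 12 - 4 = 36*r*x - 4*r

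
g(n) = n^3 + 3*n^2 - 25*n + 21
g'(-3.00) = -16.00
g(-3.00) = 96.00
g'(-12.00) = 335.00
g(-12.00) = -975.00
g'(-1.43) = -27.45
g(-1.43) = 59.96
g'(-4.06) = 0.09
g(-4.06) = 105.03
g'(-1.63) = -26.81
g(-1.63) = 65.39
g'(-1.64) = -26.77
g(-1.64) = 65.66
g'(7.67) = 197.51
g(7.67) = 456.95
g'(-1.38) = -27.57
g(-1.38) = 58.59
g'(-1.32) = -27.69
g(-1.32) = 56.93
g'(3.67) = 37.43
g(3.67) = 19.09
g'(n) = 3*n^2 + 6*n - 25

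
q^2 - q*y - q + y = (q - 1)*(q - y)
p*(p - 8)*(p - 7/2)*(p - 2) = p^4 - 27*p^3/2 + 51*p^2 - 56*p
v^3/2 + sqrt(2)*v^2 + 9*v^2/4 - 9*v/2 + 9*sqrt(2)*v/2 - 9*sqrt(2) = (v/2 + sqrt(2))*(v - 3/2)*(v + 6)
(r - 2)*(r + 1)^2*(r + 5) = r^4 + 5*r^3 - 3*r^2 - 17*r - 10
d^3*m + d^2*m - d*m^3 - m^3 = (d - m)*(d + m)*(d*m + m)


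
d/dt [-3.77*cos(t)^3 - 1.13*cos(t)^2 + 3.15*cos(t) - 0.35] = (11.31*cos(t)^2 + 2.26*cos(t) - 3.15)*sin(t)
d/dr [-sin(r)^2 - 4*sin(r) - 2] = -2*(sin(r) + 2)*cos(r)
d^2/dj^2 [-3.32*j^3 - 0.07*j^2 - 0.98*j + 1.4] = -19.92*j - 0.14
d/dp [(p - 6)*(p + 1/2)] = 2*p - 11/2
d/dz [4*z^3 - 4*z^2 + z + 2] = 12*z^2 - 8*z + 1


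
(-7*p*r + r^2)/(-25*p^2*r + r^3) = (7*p - r)/(25*p^2 - r^2)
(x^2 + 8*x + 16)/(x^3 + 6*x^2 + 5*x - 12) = (x + 4)/(x^2 + 2*x - 3)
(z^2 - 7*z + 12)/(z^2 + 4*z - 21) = (z - 4)/(z + 7)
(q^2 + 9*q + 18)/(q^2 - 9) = (q + 6)/(q - 3)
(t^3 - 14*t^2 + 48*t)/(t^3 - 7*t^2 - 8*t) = (t - 6)/(t + 1)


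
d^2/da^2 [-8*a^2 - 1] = -16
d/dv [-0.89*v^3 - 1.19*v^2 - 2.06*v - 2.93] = -2.67*v^2 - 2.38*v - 2.06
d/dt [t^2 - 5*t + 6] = 2*t - 5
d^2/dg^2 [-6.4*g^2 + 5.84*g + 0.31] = -12.8000000000000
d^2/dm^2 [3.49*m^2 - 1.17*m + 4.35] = 6.98000000000000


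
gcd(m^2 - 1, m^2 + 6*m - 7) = m - 1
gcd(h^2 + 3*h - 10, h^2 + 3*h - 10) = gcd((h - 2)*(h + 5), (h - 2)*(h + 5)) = h^2 + 3*h - 10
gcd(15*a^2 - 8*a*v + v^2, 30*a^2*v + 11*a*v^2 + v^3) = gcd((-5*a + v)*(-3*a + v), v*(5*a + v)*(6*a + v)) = 1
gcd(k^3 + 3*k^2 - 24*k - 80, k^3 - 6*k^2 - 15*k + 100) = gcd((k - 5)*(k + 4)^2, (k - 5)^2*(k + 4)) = k^2 - k - 20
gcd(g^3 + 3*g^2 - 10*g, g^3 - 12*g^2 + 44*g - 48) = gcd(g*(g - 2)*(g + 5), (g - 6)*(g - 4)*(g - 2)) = g - 2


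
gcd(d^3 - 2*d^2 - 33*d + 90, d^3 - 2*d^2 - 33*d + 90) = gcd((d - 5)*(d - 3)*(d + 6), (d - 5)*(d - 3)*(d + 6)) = d^3 - 2*d^2 - 33*d + 90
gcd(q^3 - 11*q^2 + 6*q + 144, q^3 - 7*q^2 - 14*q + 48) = q^2 - 5*q - 24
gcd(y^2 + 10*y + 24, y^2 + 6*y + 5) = 1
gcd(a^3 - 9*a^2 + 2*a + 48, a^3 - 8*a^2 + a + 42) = a^2 - a - 6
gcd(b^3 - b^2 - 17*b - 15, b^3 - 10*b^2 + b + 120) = b^2 - 2*b - 15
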